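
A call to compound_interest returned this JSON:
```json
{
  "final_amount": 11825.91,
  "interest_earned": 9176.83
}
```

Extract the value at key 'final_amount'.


11825.91


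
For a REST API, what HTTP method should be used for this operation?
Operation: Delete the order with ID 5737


GET = read, POST = create, PUT = update/replace, DELETE = remove
This operation is a removal.
DELETE


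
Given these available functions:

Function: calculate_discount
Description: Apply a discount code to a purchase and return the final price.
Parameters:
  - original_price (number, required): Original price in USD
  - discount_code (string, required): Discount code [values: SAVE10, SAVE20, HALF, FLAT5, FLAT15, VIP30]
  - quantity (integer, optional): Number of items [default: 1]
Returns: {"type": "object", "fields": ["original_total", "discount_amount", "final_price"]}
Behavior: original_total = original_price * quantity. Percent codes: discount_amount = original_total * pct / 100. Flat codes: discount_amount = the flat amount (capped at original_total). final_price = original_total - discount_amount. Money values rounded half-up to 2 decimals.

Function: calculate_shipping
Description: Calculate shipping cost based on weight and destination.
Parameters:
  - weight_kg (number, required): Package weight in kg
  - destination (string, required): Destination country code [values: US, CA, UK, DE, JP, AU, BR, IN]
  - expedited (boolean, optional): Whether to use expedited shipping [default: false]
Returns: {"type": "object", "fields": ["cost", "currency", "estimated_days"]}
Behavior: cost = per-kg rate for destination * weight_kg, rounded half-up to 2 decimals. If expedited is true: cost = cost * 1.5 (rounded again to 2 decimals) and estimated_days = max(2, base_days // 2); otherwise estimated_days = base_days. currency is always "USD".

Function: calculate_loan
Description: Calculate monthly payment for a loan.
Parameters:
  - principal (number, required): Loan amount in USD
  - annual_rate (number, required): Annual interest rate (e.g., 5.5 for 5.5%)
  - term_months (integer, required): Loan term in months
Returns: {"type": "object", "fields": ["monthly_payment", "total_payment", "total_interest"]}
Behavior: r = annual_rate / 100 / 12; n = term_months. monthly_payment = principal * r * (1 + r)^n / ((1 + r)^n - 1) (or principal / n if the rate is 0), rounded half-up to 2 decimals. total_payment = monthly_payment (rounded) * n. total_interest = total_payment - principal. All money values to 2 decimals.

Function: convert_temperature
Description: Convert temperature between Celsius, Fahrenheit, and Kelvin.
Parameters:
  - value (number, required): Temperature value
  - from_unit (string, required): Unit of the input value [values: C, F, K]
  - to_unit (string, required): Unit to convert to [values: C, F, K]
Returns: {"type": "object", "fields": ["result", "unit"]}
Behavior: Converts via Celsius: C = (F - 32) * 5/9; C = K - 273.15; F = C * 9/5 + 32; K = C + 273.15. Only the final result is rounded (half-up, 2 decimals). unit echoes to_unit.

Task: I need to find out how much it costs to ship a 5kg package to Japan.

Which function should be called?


The task needs a function whose description is: Calculate shipping cost based on weight and destination.
calculate_shipping


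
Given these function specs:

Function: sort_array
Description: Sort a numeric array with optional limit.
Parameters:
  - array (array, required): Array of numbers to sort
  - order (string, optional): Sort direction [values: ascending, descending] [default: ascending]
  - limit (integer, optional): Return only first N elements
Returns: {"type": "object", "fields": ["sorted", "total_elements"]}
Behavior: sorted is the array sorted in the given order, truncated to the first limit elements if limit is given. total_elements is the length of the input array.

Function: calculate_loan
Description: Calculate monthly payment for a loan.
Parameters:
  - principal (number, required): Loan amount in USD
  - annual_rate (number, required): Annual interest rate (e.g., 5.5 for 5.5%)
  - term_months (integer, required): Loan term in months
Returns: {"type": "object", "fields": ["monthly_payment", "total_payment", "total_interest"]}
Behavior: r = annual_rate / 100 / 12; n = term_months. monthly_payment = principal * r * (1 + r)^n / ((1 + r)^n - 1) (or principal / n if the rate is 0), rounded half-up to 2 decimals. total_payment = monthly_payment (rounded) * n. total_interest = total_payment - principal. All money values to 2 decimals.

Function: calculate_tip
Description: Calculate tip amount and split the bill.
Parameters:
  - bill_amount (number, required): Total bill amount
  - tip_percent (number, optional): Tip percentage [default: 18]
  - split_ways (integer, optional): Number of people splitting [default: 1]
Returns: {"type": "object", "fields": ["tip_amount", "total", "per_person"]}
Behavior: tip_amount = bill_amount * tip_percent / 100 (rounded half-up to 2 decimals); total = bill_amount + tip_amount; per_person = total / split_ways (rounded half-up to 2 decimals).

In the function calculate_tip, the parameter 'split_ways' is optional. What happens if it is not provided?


The calculate_tip spec declares:
  - split_ways (integer, optional): Number of people splitting [default: 1]
It defaults to 1


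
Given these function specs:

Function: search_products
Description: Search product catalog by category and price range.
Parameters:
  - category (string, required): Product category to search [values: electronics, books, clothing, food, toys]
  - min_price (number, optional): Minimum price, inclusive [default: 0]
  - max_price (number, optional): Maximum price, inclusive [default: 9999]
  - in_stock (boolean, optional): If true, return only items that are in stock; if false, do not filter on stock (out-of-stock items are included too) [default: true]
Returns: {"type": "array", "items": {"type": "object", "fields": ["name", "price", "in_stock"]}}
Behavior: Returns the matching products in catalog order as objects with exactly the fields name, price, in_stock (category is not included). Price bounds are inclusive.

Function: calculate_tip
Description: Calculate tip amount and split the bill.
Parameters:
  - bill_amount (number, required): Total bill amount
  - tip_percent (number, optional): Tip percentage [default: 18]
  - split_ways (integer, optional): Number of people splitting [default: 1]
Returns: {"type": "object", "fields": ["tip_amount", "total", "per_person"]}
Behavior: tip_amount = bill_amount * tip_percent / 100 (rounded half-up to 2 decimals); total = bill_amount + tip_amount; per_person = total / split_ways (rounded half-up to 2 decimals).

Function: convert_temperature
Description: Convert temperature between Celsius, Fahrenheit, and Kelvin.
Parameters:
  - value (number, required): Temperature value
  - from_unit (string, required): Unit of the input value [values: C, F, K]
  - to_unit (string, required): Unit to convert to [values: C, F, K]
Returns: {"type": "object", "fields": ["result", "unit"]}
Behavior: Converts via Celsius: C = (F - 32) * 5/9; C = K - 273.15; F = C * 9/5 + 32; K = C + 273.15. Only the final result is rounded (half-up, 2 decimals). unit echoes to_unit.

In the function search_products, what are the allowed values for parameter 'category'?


The search_products spec declares:
  - category (string, required): Product category to search [values: electronics, books, clothing, food, toys]
Allowed values:
electronics, books, clothing, food, toys


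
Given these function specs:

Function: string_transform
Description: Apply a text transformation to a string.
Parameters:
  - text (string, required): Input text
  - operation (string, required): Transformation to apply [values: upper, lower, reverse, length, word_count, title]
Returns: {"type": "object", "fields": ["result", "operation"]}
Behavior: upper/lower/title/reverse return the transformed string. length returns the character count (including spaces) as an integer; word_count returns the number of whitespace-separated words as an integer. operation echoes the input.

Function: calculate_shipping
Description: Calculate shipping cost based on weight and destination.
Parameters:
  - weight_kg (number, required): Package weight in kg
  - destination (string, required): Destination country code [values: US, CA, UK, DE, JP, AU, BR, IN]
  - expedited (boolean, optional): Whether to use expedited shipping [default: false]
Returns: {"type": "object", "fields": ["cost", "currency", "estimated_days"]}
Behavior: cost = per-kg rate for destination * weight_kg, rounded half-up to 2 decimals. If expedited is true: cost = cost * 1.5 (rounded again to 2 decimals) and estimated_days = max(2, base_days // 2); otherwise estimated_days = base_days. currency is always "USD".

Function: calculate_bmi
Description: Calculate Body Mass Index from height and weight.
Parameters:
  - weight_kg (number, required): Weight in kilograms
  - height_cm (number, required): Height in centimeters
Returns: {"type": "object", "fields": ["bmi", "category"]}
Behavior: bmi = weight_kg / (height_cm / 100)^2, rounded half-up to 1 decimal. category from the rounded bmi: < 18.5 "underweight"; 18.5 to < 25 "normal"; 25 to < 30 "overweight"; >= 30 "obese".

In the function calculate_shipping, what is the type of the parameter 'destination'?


The calculate_shipping spec declares:
  - destination (string, required): Destination country code [values: US, CA, UK, DE, JP, AU, BR, IN]
Type:
string


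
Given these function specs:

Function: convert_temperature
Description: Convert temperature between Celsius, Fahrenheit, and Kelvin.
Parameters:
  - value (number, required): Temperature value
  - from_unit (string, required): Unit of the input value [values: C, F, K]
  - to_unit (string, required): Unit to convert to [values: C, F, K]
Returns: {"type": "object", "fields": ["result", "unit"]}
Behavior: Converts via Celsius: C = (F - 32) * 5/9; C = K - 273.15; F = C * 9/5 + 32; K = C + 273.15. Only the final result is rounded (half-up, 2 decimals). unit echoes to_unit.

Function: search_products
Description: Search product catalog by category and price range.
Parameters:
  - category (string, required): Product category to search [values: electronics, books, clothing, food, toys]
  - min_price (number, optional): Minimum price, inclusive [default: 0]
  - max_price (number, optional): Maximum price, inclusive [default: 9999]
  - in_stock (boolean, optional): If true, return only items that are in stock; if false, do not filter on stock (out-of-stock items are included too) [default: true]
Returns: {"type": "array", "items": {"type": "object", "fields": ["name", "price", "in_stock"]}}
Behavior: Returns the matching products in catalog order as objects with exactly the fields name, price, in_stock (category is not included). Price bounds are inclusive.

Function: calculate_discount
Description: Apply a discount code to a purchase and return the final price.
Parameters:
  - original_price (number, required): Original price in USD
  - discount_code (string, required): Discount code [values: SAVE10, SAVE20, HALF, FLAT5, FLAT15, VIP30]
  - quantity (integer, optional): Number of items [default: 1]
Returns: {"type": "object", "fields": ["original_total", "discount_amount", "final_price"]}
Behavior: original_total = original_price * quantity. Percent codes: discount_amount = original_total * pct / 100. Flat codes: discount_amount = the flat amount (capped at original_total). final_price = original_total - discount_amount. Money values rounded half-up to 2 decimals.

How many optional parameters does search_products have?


Parameters of search_products: category (required), min_price (optional), max_price (optional), in_stock (optional)
Optional count:
3


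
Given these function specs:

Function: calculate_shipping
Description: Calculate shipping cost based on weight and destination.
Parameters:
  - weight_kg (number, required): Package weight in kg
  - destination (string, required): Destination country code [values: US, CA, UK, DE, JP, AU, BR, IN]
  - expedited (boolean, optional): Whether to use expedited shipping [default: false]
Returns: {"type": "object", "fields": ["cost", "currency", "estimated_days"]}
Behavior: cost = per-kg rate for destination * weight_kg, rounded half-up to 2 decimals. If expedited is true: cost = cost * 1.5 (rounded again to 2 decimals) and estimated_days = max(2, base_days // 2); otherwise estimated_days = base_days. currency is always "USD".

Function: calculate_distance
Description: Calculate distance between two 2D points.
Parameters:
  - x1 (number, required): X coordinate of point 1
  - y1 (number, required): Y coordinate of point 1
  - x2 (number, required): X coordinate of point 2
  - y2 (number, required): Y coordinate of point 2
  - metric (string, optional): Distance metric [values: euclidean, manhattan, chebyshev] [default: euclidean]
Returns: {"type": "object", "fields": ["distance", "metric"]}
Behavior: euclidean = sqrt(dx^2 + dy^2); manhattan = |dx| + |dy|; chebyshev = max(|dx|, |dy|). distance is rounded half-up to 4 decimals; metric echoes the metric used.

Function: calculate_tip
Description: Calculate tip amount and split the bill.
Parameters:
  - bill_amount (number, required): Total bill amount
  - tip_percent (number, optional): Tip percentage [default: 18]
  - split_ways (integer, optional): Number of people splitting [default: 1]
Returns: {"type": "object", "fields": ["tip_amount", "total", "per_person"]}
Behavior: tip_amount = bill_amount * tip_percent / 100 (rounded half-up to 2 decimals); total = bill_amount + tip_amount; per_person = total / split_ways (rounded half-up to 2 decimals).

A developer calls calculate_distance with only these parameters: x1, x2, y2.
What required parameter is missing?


Required parameters: x1, y1, x2, y2
Provided: x1, x2, y2
Missing: y1
y1


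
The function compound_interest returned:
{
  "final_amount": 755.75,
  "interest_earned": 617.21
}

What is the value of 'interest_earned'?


617.21


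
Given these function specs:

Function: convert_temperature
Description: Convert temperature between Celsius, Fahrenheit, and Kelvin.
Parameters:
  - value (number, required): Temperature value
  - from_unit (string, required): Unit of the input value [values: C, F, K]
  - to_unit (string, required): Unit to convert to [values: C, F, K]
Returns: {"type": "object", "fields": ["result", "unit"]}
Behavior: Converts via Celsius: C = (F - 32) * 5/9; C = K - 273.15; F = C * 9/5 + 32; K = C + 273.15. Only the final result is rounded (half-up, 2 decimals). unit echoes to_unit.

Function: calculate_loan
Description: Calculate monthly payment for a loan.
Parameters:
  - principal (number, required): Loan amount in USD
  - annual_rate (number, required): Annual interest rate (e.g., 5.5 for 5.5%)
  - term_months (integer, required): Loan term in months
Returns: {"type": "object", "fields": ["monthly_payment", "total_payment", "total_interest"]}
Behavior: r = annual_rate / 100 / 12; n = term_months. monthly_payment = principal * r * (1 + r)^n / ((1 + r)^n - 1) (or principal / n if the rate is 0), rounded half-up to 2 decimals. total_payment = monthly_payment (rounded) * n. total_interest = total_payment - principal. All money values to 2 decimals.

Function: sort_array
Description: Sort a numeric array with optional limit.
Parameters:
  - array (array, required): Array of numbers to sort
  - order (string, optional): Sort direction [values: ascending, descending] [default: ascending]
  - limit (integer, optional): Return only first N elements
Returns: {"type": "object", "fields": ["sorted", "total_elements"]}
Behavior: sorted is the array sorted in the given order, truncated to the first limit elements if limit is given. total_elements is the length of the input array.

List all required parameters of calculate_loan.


Parameters of calculate_loan and their required/optional flag:
  principal: required
  annual_rate: required
  term_months: required
annual_rate, principal, term_months


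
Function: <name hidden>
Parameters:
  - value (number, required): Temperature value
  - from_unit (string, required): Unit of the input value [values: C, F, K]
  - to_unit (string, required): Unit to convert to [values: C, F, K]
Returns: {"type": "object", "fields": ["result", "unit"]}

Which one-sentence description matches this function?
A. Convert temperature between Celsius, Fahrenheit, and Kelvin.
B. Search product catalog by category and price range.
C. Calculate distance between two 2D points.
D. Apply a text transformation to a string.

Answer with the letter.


Parameters value, from_unit, to_unit and return ["result", "unit"] fit: Convert temperature between Celsius, Fahrenheit, and Kelvin.
A


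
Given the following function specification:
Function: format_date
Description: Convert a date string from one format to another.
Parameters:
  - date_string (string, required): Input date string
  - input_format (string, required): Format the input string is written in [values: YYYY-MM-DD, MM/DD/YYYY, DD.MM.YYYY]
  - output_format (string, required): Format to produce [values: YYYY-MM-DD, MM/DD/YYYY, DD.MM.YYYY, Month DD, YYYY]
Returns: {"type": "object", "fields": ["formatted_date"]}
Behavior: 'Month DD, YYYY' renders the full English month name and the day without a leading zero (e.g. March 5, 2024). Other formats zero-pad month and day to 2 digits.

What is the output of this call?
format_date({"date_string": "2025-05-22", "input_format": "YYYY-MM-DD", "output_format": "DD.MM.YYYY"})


Parse '2025-05-22' as YYYY-MM-DD: year=2025, month=5, day=22
Render as DD.MM.YYYY: 22.05.2025
Output:
{"formatted_date": "22.05.2025"}


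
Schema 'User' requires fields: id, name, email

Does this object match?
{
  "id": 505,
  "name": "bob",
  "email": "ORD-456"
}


Checking required fields... All present.
Valid - all required fields present


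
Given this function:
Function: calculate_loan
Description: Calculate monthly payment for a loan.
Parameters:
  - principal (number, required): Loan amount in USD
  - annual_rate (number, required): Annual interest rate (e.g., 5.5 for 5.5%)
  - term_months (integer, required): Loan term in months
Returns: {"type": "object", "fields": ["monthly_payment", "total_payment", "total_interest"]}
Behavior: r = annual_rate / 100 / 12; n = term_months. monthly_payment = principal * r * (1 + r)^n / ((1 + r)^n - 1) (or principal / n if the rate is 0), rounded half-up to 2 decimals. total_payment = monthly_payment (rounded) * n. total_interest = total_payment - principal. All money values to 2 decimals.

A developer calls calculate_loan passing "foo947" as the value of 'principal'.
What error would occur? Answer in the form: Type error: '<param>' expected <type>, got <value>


Spec: 'principal' is declared as number; "foo947" is a string.
Type error: 'principal' expected number, got "foo947"


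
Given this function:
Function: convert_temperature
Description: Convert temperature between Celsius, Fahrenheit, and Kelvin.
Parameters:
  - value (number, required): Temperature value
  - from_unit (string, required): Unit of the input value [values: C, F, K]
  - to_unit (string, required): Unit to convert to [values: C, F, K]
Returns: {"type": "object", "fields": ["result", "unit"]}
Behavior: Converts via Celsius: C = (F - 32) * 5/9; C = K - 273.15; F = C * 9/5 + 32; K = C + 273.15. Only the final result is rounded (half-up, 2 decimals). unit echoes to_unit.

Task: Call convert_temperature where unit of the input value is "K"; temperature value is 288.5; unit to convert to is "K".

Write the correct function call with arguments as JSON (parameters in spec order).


Mapping each described value to its parameter name:
  'Unit of the input value' -> from_unit = "K"
  'Temperature value' -> value = 288.5
  'Unit to convert to' -> to_unit = "K"
convert_temperature({"value": 288.5, "from_unit": "K", "to_unit": "K"})


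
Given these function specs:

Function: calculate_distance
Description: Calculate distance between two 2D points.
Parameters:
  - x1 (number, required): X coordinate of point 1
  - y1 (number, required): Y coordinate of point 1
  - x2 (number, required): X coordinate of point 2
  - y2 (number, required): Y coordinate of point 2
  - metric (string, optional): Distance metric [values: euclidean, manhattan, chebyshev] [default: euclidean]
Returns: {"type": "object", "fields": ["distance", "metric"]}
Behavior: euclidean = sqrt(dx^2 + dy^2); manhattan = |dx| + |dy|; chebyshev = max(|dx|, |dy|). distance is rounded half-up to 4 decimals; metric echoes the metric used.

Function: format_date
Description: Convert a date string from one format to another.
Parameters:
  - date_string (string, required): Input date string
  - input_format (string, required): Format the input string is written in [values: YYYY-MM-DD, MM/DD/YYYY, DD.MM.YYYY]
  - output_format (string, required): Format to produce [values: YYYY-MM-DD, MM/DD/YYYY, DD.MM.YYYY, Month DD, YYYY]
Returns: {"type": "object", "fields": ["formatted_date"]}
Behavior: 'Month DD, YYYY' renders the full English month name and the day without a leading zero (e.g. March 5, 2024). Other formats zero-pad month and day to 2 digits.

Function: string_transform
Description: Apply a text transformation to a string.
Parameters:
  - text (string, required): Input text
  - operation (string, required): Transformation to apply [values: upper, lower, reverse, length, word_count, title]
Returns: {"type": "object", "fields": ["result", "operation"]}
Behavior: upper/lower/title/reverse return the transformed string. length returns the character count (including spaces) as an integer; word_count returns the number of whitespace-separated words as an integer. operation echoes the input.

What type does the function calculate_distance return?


The calculate_distance spec declares Returns: {"type": "object", "fields": ["distance", "metric"]}
Type:
object


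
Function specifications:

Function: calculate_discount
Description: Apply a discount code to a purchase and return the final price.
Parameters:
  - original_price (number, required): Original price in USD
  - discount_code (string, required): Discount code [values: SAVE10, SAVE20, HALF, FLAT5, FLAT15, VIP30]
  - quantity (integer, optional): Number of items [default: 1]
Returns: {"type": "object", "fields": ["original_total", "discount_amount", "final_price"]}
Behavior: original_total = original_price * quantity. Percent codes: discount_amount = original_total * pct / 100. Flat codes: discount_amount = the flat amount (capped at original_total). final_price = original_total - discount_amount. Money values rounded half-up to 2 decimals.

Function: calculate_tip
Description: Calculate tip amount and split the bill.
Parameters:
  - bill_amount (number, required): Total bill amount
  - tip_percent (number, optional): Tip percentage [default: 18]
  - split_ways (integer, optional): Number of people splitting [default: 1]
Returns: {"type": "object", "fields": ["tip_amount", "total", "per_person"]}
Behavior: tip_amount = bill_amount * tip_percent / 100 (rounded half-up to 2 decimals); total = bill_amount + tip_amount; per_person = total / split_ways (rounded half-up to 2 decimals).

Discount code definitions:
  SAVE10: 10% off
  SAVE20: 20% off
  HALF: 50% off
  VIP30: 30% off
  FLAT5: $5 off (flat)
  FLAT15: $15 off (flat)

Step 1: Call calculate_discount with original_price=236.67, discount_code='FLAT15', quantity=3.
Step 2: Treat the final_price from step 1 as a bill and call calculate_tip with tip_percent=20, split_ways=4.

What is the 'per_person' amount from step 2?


Step 1: calculate_discount(original_price=236.67, discount_code=FLAT15, quantity=3)
  original_total = 236.67 * 3 = 710.01
  FLAT15 = $15 flat: discount_amount = min(15.00, 710.01) = 15.00
  final_price = 710.01 - 15.00 = 695.01
  -> final_price = 695.01
Step 2: calculate_tip(bill_amount=695.01, tip_percent=20, split_ways=4)
  tip_amount = 695.01 * 20/100 = 139.002 -> 139.00
  total = 695.01 + 139.00 = 834.01
  per_person = 834.01 / 4 = 208.5025 -> 208.50
  -> per_person = 208.50
$208.50


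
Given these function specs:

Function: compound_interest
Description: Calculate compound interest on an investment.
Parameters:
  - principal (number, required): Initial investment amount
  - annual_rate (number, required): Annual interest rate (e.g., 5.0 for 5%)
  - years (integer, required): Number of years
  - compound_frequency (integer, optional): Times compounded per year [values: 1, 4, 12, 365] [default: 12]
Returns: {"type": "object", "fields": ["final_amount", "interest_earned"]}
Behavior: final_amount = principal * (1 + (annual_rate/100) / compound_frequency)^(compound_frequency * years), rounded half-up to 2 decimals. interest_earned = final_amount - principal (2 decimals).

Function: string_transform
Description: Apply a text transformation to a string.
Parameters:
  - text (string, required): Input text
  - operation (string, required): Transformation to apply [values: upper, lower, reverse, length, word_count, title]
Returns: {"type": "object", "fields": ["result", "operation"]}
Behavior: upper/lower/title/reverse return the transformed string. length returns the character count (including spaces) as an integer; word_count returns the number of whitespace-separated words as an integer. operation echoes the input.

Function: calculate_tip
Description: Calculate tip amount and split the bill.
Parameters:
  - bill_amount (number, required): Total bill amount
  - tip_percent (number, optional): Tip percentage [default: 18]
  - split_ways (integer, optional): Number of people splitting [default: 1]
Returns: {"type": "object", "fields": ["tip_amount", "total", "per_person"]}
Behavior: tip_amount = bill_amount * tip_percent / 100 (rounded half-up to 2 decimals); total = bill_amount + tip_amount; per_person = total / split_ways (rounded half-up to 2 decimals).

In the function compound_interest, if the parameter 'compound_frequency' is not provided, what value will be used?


The compound_interest spec declares:
  - compound_frequency (integer, optional): Times compounded per year [values: 1, 4, 12, 365] [default: 12]
Default:
12


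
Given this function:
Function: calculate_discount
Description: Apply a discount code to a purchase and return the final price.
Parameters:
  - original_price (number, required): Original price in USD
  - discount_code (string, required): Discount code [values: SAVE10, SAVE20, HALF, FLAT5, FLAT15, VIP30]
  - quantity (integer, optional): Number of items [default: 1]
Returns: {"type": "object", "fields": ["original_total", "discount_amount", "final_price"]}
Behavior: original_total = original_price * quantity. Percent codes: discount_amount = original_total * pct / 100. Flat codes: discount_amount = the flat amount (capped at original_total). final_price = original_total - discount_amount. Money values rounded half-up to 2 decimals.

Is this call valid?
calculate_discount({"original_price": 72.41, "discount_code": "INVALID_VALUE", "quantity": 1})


Checking parameter values...
Parameter 'discount_code' has value 'INVALID_VALUE' not in allowed: SAVE10, SAVE20, HALF, FLAT5, FLAT15, VIP30
Invalid - 'discount_code' must be one of SAVE10, SAVE20, HALF, FLAT5, FLAT15, VIP30


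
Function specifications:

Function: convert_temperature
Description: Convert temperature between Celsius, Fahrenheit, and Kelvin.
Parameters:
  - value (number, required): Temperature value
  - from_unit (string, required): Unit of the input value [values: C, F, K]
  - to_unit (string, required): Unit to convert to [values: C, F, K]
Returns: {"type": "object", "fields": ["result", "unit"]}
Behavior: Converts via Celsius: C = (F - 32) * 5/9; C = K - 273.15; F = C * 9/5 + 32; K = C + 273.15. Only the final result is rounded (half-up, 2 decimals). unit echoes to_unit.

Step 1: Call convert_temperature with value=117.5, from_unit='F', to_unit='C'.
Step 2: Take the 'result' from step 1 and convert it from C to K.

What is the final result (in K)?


Step 1: convert_temperature(value=117.5, from_unit=F, to_unit=C)
  To C: (117.5 - 32) * 5/9 = 47.5
  Target is C: 47.5
  Round to 2 decimals: 47.5
  -> result = 47.5 C
Step 2: convert_temperature(value=47.5, from_unit=C, to_unit=K)
  Input already in C: 47.5
  To K: 47.5 + 273.15 = 320.65
  Round to 2 decimals: 320.65
  -> result = 320.65 K
320.65 K


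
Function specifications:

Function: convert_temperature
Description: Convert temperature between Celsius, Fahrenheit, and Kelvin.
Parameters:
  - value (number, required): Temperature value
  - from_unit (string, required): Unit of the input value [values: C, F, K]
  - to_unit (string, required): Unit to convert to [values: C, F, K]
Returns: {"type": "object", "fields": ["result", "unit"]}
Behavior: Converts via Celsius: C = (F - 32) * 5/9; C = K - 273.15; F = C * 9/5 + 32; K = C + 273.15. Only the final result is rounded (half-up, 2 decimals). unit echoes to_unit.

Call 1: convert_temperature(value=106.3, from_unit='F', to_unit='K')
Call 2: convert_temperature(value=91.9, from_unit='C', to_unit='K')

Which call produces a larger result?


Call 1:
  To C: (106.3 - 32) * 5/9 = 41.277778
  To K: 41.277778 + 273.15 = 314.427778
  Round to 2 decimals: 314.43
  -> 314.43 K
Call 2:
  Input already in C: 91.9
  To K: 91.9 + 273.15 = 365.05
  Round to 2 decimals: 365.05
  -> 365.05 K
Call 2 (365.05 K)


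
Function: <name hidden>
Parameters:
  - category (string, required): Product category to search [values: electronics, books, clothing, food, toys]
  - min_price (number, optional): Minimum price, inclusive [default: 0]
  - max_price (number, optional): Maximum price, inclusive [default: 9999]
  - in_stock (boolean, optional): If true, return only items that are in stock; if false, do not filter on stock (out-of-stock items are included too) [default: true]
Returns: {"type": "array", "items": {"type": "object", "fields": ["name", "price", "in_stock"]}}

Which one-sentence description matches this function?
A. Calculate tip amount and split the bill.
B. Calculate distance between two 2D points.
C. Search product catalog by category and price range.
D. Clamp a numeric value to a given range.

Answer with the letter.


Parameters category, min_price, max_price, in_stock and return "array" fit: Search product catalog by category and price range.
C


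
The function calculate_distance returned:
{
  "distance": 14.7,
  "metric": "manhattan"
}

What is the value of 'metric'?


manhattan


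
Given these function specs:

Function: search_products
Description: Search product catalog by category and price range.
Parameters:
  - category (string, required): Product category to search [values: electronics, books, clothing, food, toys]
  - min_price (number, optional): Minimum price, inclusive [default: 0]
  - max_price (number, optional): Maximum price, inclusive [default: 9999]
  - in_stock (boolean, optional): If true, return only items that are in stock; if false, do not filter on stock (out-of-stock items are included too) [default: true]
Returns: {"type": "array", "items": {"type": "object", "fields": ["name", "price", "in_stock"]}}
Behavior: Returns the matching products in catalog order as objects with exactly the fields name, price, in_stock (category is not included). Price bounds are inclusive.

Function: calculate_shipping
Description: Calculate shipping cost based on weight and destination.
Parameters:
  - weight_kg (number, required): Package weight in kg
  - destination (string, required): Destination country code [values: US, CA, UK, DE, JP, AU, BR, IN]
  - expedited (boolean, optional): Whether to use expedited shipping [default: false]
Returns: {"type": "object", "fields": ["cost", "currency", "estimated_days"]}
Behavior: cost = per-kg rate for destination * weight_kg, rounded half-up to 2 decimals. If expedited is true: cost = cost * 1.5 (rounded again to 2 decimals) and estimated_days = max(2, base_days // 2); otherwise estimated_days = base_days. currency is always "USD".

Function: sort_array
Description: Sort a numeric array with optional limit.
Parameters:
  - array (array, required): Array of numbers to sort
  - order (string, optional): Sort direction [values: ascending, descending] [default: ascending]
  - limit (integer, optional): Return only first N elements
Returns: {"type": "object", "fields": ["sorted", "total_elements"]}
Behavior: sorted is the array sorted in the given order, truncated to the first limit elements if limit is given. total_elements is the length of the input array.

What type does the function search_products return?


The search_products spec declares Returns: {"type": "array", "items": {"type": "object", "fields": ["name", "price", "in_stock"]}}
Type:
array


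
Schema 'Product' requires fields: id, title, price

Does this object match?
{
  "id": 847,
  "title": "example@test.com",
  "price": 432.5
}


Checking required fields... All present.
Valid - all required fields present


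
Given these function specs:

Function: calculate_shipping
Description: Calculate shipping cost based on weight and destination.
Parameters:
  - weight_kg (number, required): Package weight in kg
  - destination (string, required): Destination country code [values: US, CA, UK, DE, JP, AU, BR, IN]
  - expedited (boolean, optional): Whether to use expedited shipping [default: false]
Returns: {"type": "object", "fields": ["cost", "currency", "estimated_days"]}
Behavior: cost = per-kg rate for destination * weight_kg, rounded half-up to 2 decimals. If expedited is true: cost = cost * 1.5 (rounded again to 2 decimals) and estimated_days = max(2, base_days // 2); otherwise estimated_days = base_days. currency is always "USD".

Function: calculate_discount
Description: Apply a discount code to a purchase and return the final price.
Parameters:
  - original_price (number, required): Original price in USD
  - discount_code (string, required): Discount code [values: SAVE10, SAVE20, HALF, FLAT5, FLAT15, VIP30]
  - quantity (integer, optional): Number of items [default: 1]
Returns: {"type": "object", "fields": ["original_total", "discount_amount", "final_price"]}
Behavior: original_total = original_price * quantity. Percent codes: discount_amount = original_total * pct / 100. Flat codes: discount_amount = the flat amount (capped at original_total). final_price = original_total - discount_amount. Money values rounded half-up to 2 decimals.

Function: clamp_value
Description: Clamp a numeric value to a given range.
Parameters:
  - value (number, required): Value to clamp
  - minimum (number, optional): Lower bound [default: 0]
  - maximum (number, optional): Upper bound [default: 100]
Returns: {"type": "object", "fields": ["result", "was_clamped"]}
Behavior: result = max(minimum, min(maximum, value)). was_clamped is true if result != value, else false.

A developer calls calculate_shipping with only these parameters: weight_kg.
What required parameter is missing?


Required parameters: weight_kg, destination
Provided: weight_kg
Missing: destination
destination


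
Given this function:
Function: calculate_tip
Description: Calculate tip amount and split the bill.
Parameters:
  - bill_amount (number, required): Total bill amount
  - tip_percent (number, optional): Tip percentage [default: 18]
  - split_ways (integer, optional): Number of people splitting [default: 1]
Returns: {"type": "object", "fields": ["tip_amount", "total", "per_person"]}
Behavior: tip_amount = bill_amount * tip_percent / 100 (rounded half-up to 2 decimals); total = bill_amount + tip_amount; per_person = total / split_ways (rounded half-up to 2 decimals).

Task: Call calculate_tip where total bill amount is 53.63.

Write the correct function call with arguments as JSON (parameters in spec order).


Mapping each described value to its parameter name:
  'Total bill amount' -> bill_amount = 53.63
calculate_tip({"bill_amount": 53.63})


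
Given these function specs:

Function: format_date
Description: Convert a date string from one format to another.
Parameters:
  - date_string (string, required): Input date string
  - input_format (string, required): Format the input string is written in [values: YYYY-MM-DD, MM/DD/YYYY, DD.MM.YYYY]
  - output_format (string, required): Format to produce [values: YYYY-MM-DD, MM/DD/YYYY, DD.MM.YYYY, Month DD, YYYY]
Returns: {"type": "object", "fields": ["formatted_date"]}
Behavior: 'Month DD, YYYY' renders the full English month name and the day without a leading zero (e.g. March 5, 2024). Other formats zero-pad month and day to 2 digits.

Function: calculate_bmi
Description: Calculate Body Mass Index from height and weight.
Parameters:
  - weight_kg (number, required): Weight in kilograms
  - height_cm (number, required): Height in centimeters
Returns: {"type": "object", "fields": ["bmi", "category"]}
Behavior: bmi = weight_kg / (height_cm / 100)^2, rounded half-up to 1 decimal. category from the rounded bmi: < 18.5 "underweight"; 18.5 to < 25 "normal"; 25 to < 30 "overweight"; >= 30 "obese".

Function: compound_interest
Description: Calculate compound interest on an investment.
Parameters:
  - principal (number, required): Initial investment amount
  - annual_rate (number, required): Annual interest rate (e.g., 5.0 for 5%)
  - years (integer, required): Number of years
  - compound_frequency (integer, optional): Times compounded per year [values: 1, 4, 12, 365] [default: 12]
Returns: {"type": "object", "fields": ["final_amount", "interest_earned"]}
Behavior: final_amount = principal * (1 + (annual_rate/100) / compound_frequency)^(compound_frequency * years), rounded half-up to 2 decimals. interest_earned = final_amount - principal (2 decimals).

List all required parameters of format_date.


Parameters of format_date and their required/optional flag:
  date_string: required
  input_format: required
  output_format: required
date_string, input_format, output_format


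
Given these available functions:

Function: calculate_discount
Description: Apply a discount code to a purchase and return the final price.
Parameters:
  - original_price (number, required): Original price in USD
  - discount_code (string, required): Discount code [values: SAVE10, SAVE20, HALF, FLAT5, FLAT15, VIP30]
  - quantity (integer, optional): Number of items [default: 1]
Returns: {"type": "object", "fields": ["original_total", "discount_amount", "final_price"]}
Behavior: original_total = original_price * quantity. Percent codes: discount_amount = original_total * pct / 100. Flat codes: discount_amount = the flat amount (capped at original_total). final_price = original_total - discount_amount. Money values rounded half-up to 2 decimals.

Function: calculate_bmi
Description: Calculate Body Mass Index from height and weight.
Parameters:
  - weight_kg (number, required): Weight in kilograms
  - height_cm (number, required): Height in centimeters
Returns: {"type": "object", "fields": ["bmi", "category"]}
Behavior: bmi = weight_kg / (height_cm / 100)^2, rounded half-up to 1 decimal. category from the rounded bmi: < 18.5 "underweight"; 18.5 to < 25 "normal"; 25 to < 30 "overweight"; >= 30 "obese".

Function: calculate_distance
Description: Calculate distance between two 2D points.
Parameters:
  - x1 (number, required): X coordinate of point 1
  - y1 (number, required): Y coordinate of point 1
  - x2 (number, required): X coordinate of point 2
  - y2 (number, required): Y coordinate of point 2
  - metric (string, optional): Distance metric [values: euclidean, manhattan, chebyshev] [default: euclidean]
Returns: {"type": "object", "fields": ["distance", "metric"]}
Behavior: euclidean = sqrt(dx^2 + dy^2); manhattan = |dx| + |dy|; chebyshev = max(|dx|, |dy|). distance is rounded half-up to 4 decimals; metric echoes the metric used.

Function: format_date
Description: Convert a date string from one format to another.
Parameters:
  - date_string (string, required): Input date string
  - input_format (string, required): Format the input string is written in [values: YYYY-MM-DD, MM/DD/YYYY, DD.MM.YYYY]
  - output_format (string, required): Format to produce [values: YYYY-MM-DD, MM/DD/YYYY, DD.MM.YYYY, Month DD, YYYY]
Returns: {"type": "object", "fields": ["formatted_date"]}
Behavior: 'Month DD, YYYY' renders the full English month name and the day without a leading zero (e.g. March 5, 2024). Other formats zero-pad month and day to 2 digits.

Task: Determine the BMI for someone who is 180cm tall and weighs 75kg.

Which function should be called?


The task needs a function whose description is: Calculate Body Mass Index from height and weight.
calculate_bmi
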